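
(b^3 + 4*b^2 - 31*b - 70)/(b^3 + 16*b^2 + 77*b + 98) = (b - 5)/(b + 7)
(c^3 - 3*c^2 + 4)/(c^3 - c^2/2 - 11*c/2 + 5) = 2*(c^2 - c - 2)/(2*c^2 + 3*c - 5)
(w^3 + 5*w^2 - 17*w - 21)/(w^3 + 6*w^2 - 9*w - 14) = (w - 3)/(w - 2)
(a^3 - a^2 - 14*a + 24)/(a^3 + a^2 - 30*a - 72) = (a^2 - 5*a + 6)/(a^2 - 3*a - 18)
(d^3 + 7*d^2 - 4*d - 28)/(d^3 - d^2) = (d^3 + 7*d^2 - 4*d - 28)/(d^2*(d - 1))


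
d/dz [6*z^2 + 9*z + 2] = 12*z + 9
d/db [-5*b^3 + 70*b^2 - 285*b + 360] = -15*b^2 + 140*b - 285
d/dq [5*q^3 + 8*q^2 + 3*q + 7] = 15*q^2 + 16*q + 3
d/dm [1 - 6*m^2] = -12*m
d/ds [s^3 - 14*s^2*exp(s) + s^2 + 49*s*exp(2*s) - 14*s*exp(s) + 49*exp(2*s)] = -14*s^2*exp(s) + 3*s^2 + 98*s*exp(2*s) - 42*s*exp(s) + 2*s + 147*exp(2*s) - 14*exp(s)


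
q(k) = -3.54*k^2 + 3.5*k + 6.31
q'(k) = 3.5 - 7.08*k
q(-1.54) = -7.48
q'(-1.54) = 14.40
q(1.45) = 3.94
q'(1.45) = -6.77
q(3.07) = -16.31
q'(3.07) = -18.24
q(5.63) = -86.19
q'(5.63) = -36.36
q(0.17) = 6.80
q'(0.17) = 2.30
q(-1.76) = -10.82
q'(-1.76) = 15.96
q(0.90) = 6.59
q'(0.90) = -2.87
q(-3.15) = -39.84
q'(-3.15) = 25.80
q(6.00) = -100.13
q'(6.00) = -38.98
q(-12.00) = -545.45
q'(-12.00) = 88.46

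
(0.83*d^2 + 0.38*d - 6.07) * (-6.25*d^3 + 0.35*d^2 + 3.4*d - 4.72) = -5.1875*d^5 - 2.0845*d^4 + 40.8925*d^3 - 4.7501*d^2 - 22.4316*d + 28.6504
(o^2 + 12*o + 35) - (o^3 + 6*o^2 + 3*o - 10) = -o^3 - 5*o^2 + 9*o + 45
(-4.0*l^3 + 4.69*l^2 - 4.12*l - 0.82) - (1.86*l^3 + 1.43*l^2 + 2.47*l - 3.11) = -5.86*l^3 + 3.26*l^2 - 6.59*l + 2.29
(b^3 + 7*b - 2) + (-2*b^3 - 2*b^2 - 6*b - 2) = -b^3 - 2*b^2 + b - 4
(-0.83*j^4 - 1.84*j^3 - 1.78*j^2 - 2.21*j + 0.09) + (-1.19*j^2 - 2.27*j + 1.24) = -0.83*j^4 - 1.84*j^3 - 2.97*j^2 - 4.48*j + 1.33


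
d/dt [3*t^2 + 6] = 6*t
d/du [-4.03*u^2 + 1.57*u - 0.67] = 1.57 - 8.06*u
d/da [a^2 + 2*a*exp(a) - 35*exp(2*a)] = 2*a*exp(a) + 2*a - 70*exp(2*a) + 2*exp(a)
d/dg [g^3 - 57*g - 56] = 3*g^2 - 57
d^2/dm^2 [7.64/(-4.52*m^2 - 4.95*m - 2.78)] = (312.176512*m^2 + 341.87472*m - 7.64*(9.04*m + 4.95)*(18.08*m + 9.9) + 192.002368)/(4.52*m^2 + 4.95*m + 2.78)^3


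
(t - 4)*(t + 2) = t^2 - 2*t - 8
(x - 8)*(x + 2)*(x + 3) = x^3 - 3*x^2 - 34*x - 48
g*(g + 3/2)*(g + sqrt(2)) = g^3 + sqrt(2)*g^2 + 3*g^2/2 + 3*sqrt(2)*g/2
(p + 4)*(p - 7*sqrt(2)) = p^2 - 7*sqrt(2)*p + 4*p - 28*sqrt(2)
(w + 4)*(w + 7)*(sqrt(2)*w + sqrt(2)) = sqrt(2)*w^3 + 12*sqrt(2)*w^2 + 39*sqrt(2)*w + 28*sqrt(2)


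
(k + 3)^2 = k^2 + 6*k + 9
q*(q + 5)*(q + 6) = q^3 + 11*q^2 + 30*q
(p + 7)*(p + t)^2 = p^3 + 2*p^2*t + 7*p^2 + p*t^2 + 14*p*t + 7*t^2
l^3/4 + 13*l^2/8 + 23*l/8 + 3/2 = (l/4 + 1)*(l + 1)*(l + 3/2)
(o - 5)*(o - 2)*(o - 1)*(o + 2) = o^4 - 6*o^3 + o^2 + 24*o - 20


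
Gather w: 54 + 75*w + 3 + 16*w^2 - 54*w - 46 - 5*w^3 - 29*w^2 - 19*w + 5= -5*w^3 - 13*w^2 + 2*w + 16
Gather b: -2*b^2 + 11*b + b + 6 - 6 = -2*b^2 + 12*b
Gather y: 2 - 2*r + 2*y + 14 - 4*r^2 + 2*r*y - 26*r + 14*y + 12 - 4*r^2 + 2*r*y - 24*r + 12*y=-8*r^2 - 52*r + y*(4*r + 28) + 28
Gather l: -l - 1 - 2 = -l - 3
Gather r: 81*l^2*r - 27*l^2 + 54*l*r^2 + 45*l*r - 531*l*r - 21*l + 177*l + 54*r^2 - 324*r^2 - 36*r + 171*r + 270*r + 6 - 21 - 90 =-27*l^2 + 156*l + r^2*(54*l - 270) + r*(81*l^2 - 486*l + 405) - 105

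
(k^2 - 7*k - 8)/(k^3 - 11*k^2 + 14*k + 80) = (k + 1)/(k^2 - 3*k - 10)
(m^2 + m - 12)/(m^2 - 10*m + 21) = (m + 4)/(m - 7)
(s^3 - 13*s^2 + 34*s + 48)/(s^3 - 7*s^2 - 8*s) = (s - 6)/s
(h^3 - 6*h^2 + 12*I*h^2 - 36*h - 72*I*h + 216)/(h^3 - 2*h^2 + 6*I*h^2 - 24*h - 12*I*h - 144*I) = (h + 6*I)/(h + 4)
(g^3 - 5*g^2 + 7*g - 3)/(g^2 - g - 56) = (-g^3 + 5*g^2 - 7*g + 3)/(-g^2 + g + 56)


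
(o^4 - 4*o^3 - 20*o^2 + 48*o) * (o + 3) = o^5 - o^4 - 32*o^3 - 12*o^2 + 144*o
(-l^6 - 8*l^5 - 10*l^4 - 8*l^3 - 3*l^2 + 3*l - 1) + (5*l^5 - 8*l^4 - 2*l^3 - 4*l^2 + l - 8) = -l^6 - 3*l^5 - 18*l^4 - 10*l^3 - 7*l^2 + 4*l - 9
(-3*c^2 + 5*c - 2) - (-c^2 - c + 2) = -2*c^2 + 6*c - 4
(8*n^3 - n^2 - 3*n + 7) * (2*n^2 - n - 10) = 16*n^5 - 10*n^4 - 85*n^3 + 27*n^2 + 23*n - 70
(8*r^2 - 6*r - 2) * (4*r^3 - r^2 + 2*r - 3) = 32*r^5 - 32*r^4 + 14*r^3 - 34*r^2 + 14*r + 6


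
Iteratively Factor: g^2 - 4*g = (g)*(g - 4)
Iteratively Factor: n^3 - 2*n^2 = (n)*(n^2 - 2*n) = n^2*(n - 2)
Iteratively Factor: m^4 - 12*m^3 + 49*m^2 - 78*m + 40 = (m - 4)*(m^3 - 8*m^2 + 17*m - 10) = (m - 5)*(m - 4)*(m^2 - 3*m + 2) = (m - 5)*(m - 4)*(m - 1)*(m - 2)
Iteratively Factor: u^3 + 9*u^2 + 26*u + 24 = (u + 2)*(u^2 + 7*u + 12) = (u + 2)*(u + 3)*(u + 4)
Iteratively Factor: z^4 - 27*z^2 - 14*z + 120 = (z - 2)*(z^3 + 2*z^2 - 23*z - 60) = (z - 5)*(z - 2)*(z^2 + 7*z + 12) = (z - 5)*(z - 2)*(z + 3)*(z + 4)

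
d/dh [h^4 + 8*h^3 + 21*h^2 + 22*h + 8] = 4*h^3 + 24*h^2 + 42*h + 22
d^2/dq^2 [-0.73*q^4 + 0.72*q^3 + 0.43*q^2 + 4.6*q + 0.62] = -8.76*q^2 + 4.32*q + 0.86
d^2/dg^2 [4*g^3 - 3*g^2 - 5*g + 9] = 24*g - 6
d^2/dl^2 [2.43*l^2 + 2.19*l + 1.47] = 4.86000000000000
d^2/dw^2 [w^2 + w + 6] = 2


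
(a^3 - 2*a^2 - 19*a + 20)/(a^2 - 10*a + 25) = (a^2 + 3*a - 4)/(a - 5)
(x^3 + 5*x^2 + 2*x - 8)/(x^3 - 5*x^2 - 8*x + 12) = (x + 4)/(x - 6)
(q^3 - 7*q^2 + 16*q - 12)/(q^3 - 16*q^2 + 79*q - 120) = (q^2 - 4*q + 4)/(q^2 - 13*q + 40)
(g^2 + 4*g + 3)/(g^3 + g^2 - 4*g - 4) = (g + 3)/(g^2 - 4)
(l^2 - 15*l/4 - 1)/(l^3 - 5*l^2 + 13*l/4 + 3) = (4*l + 1)/(4*l^2 - 4*l - 3)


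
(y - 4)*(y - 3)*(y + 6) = y^3 - y^2 - 30*y + 72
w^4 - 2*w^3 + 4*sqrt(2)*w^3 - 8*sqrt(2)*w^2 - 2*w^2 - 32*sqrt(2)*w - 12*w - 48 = (w - 4)*(w + 2)*(w + sqrt(2))*(w + 3*sqrt(2))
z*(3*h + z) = 3*h*z + z^2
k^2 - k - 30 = (k - 6)*(k + 5)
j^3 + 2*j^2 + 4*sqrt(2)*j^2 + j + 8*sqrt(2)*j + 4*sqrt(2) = (j + 1)^2*(j + 4*sqrt(2))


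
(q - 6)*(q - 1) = q^2 - 7*q + 6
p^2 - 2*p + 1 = (p - 1)^2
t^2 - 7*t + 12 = (t - 4)*(t - 3)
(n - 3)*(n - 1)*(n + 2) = n^3 - 2*n^2 - 5*n + 6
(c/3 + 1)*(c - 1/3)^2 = c^3/3 + 7*c^2/9 - 17*c/27 + 1/9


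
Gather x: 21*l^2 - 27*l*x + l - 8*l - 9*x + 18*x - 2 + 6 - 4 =21*l^2 - 7*l + x*(9 - 27*l)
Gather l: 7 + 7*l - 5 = 7*l + 2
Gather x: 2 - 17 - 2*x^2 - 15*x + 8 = -2*x^2 - 15*x - 7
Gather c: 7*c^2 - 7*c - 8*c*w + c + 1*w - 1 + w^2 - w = 7*c^2 + c*(-8*w - 6) + w^2 - 1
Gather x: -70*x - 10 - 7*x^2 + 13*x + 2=-7*x^2 - 57*x - 8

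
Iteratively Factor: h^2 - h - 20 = (h + 4)*(h - 5)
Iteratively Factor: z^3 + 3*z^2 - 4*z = (z - 1)*(z^2 + 4*z) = (z - 1)*(z + 4)*(z)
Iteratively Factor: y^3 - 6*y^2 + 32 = (y + 2)*(y^2 - 8*y + 16) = (y - 4)*(y + 2)*(y - 4)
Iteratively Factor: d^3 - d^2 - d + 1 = (d + 1)*(d^2 - 2*d + 1) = (d - 1)*(d + 1)*(d - 1)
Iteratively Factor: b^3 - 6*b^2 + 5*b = (b)*(b^2 - 6*b + 5) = b*(b - 1)*(b - 5)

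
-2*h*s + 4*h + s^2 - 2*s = (-2*h + s)*(s - 2)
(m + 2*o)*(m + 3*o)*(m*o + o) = m^3*o + 5*m^2*o^2 + m^2*o + 6*m*o^3 + 5*m*o^2 + 6*o^3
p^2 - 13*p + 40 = (p - 8)*(p - 5)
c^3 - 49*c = c*(c - 7)*(c + 7)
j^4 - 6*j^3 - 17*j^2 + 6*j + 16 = (j - 8)*(j - 1)*(j + 1)*(j + 2)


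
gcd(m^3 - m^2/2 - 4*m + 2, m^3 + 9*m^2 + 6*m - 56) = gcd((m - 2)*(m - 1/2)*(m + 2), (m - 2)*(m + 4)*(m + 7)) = m - 2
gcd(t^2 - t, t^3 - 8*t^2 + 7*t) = t^2 - t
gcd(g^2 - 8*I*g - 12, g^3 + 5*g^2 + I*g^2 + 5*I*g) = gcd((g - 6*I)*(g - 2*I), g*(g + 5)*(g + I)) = 1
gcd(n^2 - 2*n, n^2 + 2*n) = n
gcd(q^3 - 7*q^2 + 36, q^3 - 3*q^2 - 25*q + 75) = q - 3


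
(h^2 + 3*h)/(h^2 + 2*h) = (h + 3)/(h + 2)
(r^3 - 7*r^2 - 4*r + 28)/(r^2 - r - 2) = (r^2 - 5*r - 14)/(r + 1)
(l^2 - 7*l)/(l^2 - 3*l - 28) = l/(l + 4)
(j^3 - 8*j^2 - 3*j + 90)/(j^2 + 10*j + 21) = (j^2 - 11*j + 30)/(j + 7)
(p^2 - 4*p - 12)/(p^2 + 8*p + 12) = (p - 6)/(p + 6)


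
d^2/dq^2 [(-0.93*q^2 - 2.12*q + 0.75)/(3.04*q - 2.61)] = (7.105427357601e-15*q^2 + 7.105427357601e-15*q - 32.449962)/(28.094464*q^3 - 72.361728*q^2 + 62.126352*q - 17.779581)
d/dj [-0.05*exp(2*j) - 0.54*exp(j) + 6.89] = (-0.1*exp(j) - 0.54)*exp(j)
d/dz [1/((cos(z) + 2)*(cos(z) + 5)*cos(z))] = (3*sin(z) + 10*sin(z)/cos(z)^2 + 14*tan(z))/((cos(z) + 2)^2*(cos(z) + 5)^2)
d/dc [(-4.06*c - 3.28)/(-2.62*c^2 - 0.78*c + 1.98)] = (10.6372*c^2 + 3.1668*c - (4.06*c + 3.28)*(5.24*c + 0.78) - 8.0388)/(2.62*c^2 + 0.78*c - 1.98)^2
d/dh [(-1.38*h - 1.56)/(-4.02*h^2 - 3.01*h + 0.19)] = (5.5476*h^2 + 4.1538*h - (1.38*h + 1.56)*(8.04*h + 3.01) - 0.2622)/(4.02*h^2 + 3.01*h - 0.19)^2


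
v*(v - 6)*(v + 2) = v^3 - 4*v^2 - 12*v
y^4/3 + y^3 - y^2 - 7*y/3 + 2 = (y/3 + 1)*(y - 1)^2*(y + 2)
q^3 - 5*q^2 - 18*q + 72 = (q - 6)*(q - 3)*(q + 4)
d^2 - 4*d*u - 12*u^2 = (d - 6*u)*(d + 2*u)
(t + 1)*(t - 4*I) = t^2 + t - 4*I*t - 4*I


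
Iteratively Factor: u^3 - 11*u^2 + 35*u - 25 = (u - 5)*(u^2 - 6*u + 5) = (u - 5)*(u - 1)*(u - 5)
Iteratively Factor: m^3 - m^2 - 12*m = (m)*(m^2 - m - 12) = m*(m + 3)*(m - 4)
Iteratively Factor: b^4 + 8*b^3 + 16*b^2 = (b)*(b^3 + 8*b^2 + 16*b) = b*(b + 4)*(b^2 + 4*b) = b^2*(b + 4)*(b + 4)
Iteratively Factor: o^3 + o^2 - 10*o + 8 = (o - 1)*(o^2 + 2*o - 8) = (o - 1)*(o + 4)*(o - 2)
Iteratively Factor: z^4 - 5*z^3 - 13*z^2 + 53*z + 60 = (z + 3)*(z^3 - 8*z^2 + 11*z + 20) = (z - 4)*(z + 3)*(z^2 - 4*z - 5) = (z - 5)*(z - 4)*(z + 3)*(z + 1)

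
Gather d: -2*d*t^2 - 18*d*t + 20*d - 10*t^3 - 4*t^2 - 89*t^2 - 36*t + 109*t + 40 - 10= d*(-2*t^2 - 18*t + 20) - 10*t^3 - 93*t^2 + 73*t + 30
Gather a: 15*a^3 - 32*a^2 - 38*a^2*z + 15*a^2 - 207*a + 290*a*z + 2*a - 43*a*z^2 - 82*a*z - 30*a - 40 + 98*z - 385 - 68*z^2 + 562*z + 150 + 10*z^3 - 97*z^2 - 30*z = 15*a^3 + a^2*(-38*z - 17) + a*(-43*z^2 + 208*z - 235) + 10*z^3 - 165*z^2 + 630*z - 275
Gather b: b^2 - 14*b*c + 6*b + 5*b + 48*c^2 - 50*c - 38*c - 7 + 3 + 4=b^2 + b*(11 - 14*c) + 48*c^2 - 88*c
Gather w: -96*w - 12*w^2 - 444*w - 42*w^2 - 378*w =-54*w^2 - 918*w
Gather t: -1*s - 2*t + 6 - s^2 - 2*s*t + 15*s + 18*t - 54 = -s^2 + 14*s + t*(16 - 2*s) - 48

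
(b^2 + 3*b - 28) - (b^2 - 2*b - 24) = 5*b - 4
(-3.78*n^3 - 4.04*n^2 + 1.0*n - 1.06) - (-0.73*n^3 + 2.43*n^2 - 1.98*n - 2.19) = -3.05*n^3 - 6.47*n^2 + 2.98*n + 1.13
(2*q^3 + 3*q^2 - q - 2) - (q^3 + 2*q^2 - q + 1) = q^3 + q^2 - 3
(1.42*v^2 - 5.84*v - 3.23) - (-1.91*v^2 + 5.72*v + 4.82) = 3.33*v^2 - 11.56*v - 8.05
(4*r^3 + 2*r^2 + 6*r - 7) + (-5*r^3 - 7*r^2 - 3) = -r^3 - 5*r^2 + 6*r - 10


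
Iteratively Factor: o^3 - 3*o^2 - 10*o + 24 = (o - 4)*(o^2 + o - 6) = (o - 4)*(o + 3)*(o - 2)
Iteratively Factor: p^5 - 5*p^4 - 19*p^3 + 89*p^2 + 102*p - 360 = (p - 5)*(p^4 - 19*p^2 - 6*p + 72) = (p - 5)*(p + 3)*(p^3 - 3*p^2 - 10*p + 24) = (p - 5)*(p + 3)^2*(p^2 - 6*p + 8) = (p - 5)*(p - 4)*(p + 3)^2*(p - 2)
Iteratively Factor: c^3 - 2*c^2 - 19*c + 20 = (c - 5)*(c^2 + 3*c - 4) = (c - 5)*(c + 4)*(c - 1)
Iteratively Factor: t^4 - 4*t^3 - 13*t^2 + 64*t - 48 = (t + 4)*(t^3 - 8*t^2 + 19*t - 12) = (t - 4)*(t + 4)*(t^2 - 4*t + 3) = (t - 4)*(t - 1)*(t + 4)*(t - 3)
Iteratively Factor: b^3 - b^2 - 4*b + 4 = (b - 1)*(b^2 - 4) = (b - 1)*(b + 2)*(b - 2)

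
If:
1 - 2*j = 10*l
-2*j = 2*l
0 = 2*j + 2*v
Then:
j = -1/8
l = 1/8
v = 1/8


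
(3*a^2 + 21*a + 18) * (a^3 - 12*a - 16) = 3*a^5 + 21*a^4 - 18*a^3 - 300*a^2 - 552*a - 288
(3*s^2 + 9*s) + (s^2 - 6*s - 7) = 4*s^2 + 3*s - 7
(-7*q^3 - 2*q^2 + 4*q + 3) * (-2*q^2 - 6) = 14*q^5 + 4*q^4 + 34*q^3 + 6*q^2 - 24*q - 18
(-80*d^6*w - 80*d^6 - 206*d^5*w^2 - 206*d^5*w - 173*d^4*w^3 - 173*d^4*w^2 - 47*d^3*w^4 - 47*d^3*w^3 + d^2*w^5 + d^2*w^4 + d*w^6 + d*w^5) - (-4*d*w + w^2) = -80*d^6*w - 80*d^6 - 206*d^5*w^2 - 206*d^5*w - 173*d^4*w^3 - 173*d^4*w^2 - 47*d^3*w^4 - 47*d^3*w^3 + d^2*w^5 + d^2*w^4 + d*w^6 + d*w^5 + 4*d*w - w^2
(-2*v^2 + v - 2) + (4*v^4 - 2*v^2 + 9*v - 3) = 4*v^4 - 4*v^2 + 10*v - 5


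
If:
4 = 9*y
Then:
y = 4/9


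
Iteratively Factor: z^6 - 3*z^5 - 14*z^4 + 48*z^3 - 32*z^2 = (z)*(z^5 - 3*z^4 - 14*z^3 + 48*z^2 - 32*z) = z*(z - 1)*(z^4 - 2*z^3 - 16*z^2 + 32*z) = z*(z - 2)*(z - 1)*(z^3 - 16*z) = z*(z - 4)*(z - 2)*(z - 1)*(z^2 + 4*z) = z*(z - 4)*(z - 2)*(z - 1)*(z + 4)*(z)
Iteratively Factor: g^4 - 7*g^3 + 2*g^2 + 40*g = (g + 2)*(g^3 - 9*g^2 + 20*g) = (g - 5)*(g + 2)*(g^2 - 4*g) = (g - 5)*(g - 4)*(g + 2)*(g)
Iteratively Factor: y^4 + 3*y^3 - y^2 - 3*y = (y + 1)*(y^3 + 2*y^2 - 3*y) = (y + 1)*(y + 3)*(y^2 - y) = y*(y + 1)*(y + 3)*(y - 1)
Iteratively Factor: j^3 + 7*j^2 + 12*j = (j)*(j^2 + 7*j + 12) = j*(j + 3)*(j + 4)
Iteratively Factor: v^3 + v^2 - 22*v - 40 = (v + 2)*(v^2 - v - 20) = (v + 2)*(v + 4)*(v - 5)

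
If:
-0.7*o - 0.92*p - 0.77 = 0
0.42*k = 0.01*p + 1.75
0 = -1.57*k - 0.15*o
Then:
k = 5.12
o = -53.56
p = 39.91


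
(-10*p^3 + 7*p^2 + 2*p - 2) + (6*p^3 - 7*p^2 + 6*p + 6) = -4*p^3 + 8*p + 4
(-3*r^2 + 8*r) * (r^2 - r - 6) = -3*r^4 + 11*r^3 + 10*r^2 - 48*r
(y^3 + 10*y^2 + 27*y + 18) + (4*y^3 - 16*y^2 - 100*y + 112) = 5*y^3 - 6*y^2 - 73*y + 130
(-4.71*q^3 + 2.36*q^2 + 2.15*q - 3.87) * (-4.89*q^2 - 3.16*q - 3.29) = 23.0319*q^5 + 3.3432*q^4 - 2.4752*q^3 + 4.3659*q^2 + 5.1557*q + 12.7323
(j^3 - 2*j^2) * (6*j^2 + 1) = 6*j^5 - 12*j^4 + j^3 - 2*j^2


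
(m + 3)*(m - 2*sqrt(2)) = m^2 - 2*sqrt(2)*m + 3*m - 6*sqrt(2)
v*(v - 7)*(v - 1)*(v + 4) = v^4 - 4*v^3 - 25*v^2 + 28*v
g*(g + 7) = g^2 + 7*g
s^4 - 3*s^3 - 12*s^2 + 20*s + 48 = (s - 4)*(s - 3)*(s + 2)^2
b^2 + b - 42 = (b - 6)*(b + 7)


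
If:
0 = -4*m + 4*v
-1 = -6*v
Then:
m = 1/6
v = 1/6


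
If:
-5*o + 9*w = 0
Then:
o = 9*w/5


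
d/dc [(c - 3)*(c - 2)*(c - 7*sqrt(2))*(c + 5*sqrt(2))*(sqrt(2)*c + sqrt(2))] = 5*sqrt(2)*c^4 - 16*sqrt(2)*c^3 - 16*c^3 - 207*sqrt(2)*c^2 + 48*c^2 - 8*c + 572*sqrt(2)*c - 70*sqrt(2) - 24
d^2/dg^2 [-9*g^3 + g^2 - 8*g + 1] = 2 - 54*g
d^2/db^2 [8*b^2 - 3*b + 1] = 16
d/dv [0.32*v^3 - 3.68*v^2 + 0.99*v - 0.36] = 0.96*v^2 - 7.36*v + 0.99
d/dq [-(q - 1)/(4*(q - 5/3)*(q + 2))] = 9*(q^2 - 2*q + 3)/(4*(9*q^4 + 6*q^3 - 59*q^2 - 20*q + 100))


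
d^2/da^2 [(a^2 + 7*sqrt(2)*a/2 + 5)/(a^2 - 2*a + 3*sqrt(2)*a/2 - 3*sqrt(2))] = 4*(4*a^3 + 4*sqrt(2)*a^3 + 18*sqrt(2)*a^2 + 30*a^2 + 45*sqrt(2)*a + 66*a + 37 + 33*sqrt(2))/(4*a^6 - 24*a^5 + 18*sqrt(2)*a^5 - 108*sqrt(2)*a^4 + 102*a^4 - 356*a^3 + 243*sqrt(2)*a^3 - 306*sqrt(2)*a^2 + 648*a^2 - 432*a + 324*sqrt(2)*a - 216*sqrt(2))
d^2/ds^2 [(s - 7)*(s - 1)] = 2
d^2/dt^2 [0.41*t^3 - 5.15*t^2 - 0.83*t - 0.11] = 2.46*t - 10.3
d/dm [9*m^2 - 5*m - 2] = 18*m - 5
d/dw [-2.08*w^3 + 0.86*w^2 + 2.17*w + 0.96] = -6.24*w^2 + 1.72*w + 2.17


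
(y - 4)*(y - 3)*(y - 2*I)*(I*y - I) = I*y^4 + 2*y^3 - 8*I*y^3 - 16*y^2 + 19*I*y^2 + 38*y - 12*I*y - 24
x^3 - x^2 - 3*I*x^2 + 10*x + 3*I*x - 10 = (x - 1)*(x - 5*I)*(x + 2*I)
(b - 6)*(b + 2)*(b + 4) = b^3 - 28*b - 48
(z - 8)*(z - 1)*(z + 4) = z^3 - 5*z^2 - 28*z + 32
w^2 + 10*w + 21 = (w + 3)*(w + 7)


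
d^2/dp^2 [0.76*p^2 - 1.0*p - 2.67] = 1.52000000000000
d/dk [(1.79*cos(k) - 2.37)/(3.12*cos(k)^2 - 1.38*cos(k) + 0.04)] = (5.5848*cos(k)^2 - 14.7888*cos(k) + 3.199)*sin(k)/(9.7344*cos(k)^4 - 8.6112*cos(k)^3 + 2.154*cos(k)^2 - 0.1104*cos(k) + 0.0016)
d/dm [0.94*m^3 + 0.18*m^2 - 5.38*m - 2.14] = 2.82*m^2 + 0.36*m - 5.38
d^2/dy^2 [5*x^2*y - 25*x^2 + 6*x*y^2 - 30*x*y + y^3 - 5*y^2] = 12*x + 6*y - 10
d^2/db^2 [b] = 0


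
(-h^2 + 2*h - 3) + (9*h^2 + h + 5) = 8*h^2 + 3*h + 2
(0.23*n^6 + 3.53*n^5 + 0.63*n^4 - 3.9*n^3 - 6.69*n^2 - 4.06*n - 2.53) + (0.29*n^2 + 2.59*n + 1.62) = 0.23*n^6 + 3.53*n^5 + 0.63*n^4 - 3.9*n^3 - 6.4*n^2 - 1.47*n - 0.91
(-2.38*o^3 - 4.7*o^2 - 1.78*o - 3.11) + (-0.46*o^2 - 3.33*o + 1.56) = -2.38*o^3 - 5.16*o^2 - 5.11*o - 1.55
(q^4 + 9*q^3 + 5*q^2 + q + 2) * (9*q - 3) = 9*q^5 + 78*q^4 + 18*q^3 - 6*q^2 + 15*q - 6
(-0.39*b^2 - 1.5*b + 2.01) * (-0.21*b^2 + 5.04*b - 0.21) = 0.0819*b^4 - 1.6506*b^3 - 7.9002*b^2 + 10.4454*b - 0.4221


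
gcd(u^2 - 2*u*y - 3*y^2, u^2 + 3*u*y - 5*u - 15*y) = 1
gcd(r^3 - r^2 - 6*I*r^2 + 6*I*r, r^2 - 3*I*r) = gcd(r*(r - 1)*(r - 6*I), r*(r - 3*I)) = r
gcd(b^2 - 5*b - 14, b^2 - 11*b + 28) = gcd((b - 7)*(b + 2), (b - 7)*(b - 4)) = b - 7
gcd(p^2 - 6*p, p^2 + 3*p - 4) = 1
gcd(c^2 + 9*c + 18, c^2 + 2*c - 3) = c + 3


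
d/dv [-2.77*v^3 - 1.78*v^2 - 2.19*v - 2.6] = -8.31*v^2 - 3.56*v - 2.19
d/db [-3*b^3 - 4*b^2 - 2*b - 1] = -9*b^2 - 8*b - 2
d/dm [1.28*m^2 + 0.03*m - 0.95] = 2.56*m + 0.03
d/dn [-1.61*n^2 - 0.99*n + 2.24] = -3.22*n - 0.99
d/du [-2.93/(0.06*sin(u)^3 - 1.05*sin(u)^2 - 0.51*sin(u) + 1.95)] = (0.5274*sin(u)^2 - 6.153*sin(u) - 1.4943)*cos(u)/(0.06*sin(u)^3 - 1.05*sin(u)^2 - 0.51*sin(u) + 1.95)^2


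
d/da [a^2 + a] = 2*a + 1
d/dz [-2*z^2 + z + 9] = 1 - 4*z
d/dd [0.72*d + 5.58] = 0.720000000000000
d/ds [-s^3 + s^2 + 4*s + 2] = -3*s^2 + 2*s + 4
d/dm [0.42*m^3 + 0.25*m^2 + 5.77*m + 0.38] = 1.26*m^2 + 0.5*m + 5.77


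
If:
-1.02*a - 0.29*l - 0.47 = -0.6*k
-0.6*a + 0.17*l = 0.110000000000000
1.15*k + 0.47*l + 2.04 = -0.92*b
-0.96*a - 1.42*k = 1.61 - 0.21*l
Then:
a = -0.60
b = -0.28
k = -0.95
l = -1.47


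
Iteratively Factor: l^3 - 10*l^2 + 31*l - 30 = (l - 3)*(l^2 - 7*l + 10) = (l - 5)*(l - 3)*(l - 2)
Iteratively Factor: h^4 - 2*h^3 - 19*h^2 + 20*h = (h - 1)*(h^3 - h^2 - 20*h) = (h - 1)*(h + 4)*(h^2 - 5*h) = h*(h - 1)*(h + 4)*(h - 5)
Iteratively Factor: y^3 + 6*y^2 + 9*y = (y)*(y^2 + 6*y + 9) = y*(y + 3)*(y + 3)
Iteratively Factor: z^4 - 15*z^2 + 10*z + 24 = (z + 1)*(z^3 - z^2 - 14*z + 24) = (z - 3)*(z + 1)*(z^2 + 2*z - 8) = (z - 3)*(z - 2)*(z + 1)*(z + 4)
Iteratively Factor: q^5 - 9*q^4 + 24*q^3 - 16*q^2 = (q - 4)*(q^4 - 5*q^3 + 4*q^2) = (q - 4)*(q - 1)*(q^3 - 4*q^2) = (q - 4)^2*(q - 1)*(q^2) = q*(q - 4)^2*(q - 1)*(q)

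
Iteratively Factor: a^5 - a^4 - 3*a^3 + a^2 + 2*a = (a - 2)*(a^4 + a^3 - a^2 - a) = (a - 2)*(a + 1)*(a^3 - a) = (a - 2)*(a + 1)^2*(a^2 - a) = a*(a - 2)*(a + 1)^2*(a - 1)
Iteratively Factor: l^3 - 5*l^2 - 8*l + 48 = (l - 4)*(l^2 - l - 12) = (l - 4)*(l + 3)*(l - 4)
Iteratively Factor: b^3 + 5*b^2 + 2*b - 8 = (b + 4)*(b^2 + b - 2) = (b + 2)*(b + 4)*(b - 1)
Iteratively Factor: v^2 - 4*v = (v - 4)*(v)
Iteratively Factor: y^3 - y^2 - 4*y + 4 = (y - 2)*(y^2 + y - 2) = (y - 2)*(y + 2)*(y - 1)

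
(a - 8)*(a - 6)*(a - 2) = a^3 - 16*a^2 + 76*a - 96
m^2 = m^2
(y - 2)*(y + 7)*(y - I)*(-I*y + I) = -I*y^4 - y^3 - 4*I*y^3 - 4*y^2 + 19*I*y^2 + 19*y - 14*I*y - 14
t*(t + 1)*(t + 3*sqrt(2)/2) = t^3 + t^2 + 3*sqrt(2)*t^2/2 + 3*sqrt(2)*t/2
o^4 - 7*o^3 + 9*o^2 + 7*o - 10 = (o - 5)*(o - 2)*(o - 1)*(o + 1)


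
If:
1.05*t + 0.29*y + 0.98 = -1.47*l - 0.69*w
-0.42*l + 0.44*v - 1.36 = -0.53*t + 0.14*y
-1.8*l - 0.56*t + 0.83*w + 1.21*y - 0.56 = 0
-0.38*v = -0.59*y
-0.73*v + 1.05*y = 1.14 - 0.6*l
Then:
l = 2.99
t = -3.10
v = 12.18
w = -6.37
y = 7.84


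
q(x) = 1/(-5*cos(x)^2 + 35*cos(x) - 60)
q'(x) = (-10*sin(x)*cos(x) + 35*sin(x))/(-5*cos(x)^2 + 35*cos(x) - 60)^2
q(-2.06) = -0.01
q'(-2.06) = -0.01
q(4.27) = -0.01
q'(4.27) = -0.01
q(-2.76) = -0.01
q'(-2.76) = -0.00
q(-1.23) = -0.02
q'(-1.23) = -0.01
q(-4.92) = -0.02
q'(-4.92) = 0.01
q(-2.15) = -0.01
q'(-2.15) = -0.01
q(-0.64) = -0.03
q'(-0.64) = -0.01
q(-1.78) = -0.01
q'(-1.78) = -0.01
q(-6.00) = -0.03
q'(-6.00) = 0.01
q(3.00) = -0.01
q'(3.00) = 0.00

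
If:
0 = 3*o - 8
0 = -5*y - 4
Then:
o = 8/3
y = -4/5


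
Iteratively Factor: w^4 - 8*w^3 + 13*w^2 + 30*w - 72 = (w - 3)*(w^3 - 5*w^2 - 2*w + 24) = (w - 3)^2*(w^2 - 2*w - 8) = (w - 3)^2*(w + 2)*(w - 4)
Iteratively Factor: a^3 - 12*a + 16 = (a - 2)*(a^2 + 2*a - 8) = (a - 2)*(a + 4)*(a - 2)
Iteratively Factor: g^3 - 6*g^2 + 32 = (g + 2)*(g^2 - 8*g + 16) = (g - 4)*(g + 2)*(g - 4)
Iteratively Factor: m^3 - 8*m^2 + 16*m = (m)*(m^2 - 8*m + 16) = m*(m - 4)*(m - 4)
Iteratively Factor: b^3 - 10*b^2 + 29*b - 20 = (b - 1)*(b^2 - 9*b + 20) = (b - 5)*(b - 1)*(b - 4)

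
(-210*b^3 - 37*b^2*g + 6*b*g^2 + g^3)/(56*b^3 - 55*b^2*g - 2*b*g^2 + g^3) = (-30*b^2 - b*g + g^2)/(8*b^2 - 9*b*g + g^2)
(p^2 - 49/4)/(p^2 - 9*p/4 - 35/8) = 2*(2*p + 7)/(4*p + 5)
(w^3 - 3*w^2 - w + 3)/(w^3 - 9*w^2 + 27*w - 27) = (w^2 - 1)/(w^2 - 6*w + 9)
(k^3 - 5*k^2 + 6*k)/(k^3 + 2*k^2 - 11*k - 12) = k*(k - 2)/(k^2 + 5*k + 4)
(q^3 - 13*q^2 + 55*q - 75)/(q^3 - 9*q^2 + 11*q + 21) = (q^2 - 10*q + 25)/(q^2 - 6*q - 7)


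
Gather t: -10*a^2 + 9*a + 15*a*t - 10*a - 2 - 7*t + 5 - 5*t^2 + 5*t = -10*a^2 - a - 5*t^2 + t*(15*a - 2) + 3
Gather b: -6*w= -6*w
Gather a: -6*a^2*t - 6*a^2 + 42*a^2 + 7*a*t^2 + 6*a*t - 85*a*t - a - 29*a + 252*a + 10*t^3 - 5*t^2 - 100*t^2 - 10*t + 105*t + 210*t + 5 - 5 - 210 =a^2*(36 - 6*t) + a*(7*t^2 - 79*t + 222) + 10*t^3 - 105*t^2 + 305*t - 210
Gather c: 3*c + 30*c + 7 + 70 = 33*c + 77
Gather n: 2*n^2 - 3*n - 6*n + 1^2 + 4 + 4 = 2*n^2 - 9*n + 9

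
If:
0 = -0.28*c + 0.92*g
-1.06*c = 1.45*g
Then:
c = 0.00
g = 0.00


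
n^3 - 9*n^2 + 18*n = n*(n - 6)*(n - 3)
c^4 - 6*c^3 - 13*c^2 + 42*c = c*(c - 7)*(c - 2)*(c + 3)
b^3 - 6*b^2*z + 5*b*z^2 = b*(b - 5*z)*(b - z)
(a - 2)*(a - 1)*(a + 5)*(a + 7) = a^4 + 9*a^3 + a^2 - 81*a + 70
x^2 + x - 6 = (x - 2)*(x + 3)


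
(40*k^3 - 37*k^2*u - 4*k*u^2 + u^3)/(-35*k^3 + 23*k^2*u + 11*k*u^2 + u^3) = (-8*k + u)/(7*k + u)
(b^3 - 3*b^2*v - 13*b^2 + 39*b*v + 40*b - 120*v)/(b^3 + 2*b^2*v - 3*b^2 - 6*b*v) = (b^3 - 3*b^2*v - 13*b^2 + 39*b*v + 40*b - 120*v)/(b*(b^2 + 2*b*v - 3*b - 6*v))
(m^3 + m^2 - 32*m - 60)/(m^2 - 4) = (m^2 - m - 30)/(m - 2)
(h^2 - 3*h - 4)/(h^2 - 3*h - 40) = (-h^2 + 3*h + 4)/(-h^2 + 3*h + 40)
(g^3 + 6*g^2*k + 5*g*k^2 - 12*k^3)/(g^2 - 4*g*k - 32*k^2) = (g^2 + 2*g*k - 3*k^2)/(g - 8*k)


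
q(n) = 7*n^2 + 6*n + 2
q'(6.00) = 90.00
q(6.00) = 290.00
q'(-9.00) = -120.00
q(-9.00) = 515.00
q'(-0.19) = 3.34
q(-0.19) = 1.11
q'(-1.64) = -16.96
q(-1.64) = 10.99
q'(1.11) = 21.54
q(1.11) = 17.28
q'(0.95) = 19.30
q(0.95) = 14.02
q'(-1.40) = -13.60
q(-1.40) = 7.32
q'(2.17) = 36.38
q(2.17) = 47.98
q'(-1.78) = -18.92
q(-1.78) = 13.50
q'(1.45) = 26.30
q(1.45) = 25.42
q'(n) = 14*n + 6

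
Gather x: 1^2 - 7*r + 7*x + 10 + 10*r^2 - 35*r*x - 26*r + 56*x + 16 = 10*r^2 - 33*r + x*(63 - 35*r) + 27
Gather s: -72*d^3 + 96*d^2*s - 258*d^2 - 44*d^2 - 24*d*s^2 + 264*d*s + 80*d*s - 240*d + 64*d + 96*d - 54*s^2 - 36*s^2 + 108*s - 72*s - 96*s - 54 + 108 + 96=-72*d^3 - 302*d^2 - 80*d + s^2*(-24*d - 90) + s*(96*d^2 + 344*d - 60) + 150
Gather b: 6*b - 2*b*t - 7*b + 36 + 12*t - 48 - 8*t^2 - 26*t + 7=b*(-2*t - 1) - 8*t^2 - 14*t - 5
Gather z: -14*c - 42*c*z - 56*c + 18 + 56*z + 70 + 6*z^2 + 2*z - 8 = -70*c + 6*z^2 + z*(58 - 42*c) + 80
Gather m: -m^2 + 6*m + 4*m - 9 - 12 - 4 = -m^2 + 10*m - 25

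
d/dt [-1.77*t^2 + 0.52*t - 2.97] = 0.52 - 3.54*t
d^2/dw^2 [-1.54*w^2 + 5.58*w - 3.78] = -3.08000000000000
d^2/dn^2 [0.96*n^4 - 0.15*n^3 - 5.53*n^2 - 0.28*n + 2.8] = 11.52*n^2 - 0.9*n - 11.06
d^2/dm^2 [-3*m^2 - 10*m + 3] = -6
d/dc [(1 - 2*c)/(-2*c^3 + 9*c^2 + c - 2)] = (4*c^3 - 18*c^2 - 2*c + (2*c - 1)*(-6*c^2 + 18*c + 1) + 4)/(2*c^3 - 9*c^2 - c + 2)^2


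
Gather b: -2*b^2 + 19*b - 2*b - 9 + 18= -2*b^2 + 17*b + 9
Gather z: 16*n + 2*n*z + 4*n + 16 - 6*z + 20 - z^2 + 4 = 20*n - z^2 + z*(2*n - 6) + 40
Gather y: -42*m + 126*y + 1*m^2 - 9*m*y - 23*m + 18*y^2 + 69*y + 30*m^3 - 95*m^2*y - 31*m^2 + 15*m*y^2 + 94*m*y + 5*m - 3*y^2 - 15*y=30*m^3 - 30*m^2 - 60*m + y^2*(15*m + 15) + y*(-95*m^2 + 85*m + 180)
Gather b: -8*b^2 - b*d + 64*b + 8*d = -8*b^2 + b*(64 - d) + 8*d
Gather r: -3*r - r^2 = -r^2 - 3*r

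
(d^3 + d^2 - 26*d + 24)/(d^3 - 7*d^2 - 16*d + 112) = (d^2 + 5*d - 6)/(d^2 - 3*d - 28)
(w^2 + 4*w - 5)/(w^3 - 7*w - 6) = (-w^2 - 4*w + 5)/(-w^3 + 7*w + 6)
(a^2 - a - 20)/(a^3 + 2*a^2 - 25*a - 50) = (a + 4)/(a^2 + 7*a + 10)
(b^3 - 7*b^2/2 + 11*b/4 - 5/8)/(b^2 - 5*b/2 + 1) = (b^2 - 3*b + 5/4)/(b - 2)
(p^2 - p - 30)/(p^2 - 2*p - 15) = (-p^2 + p + 30)/(-p^2 + 2*p + 15)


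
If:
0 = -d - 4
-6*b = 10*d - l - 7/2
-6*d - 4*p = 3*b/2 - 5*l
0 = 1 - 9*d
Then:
No Solution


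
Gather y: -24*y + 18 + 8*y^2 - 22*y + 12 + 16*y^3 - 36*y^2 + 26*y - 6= 16*y^3 - 28*y^2 - 20*y + 24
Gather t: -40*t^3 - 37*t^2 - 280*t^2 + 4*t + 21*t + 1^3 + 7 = -40*t^3 - 317*t^2 + 25*t + 8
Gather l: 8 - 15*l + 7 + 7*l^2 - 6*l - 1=7*l^2 - 21*l + 14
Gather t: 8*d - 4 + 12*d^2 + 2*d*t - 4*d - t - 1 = 12*d^2 + 4*d + t*(2*d - 1) - 5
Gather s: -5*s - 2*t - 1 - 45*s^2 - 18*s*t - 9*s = -45*s^2 + s*(-18*t - 14) - 2*t - 1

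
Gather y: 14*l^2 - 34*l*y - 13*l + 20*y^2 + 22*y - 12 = 14*l^2 - 13*l + 20*y^2 + y*(22 - 34*l) - 12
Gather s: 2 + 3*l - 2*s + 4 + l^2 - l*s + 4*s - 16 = l^2 + 3*l + s*(2 - l) - 10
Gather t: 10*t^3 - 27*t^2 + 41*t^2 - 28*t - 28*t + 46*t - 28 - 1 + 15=10*t^3 + 14*t^2 - 10*t - 14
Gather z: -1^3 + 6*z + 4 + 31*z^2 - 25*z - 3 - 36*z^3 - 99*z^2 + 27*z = -36*z^3 - 68*z^2 + 8*z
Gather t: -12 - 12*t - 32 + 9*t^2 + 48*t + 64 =9*t^2 + 36*t + 20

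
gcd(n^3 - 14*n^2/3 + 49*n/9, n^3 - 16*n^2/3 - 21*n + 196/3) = n - 7/3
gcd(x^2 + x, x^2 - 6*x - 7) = x + 1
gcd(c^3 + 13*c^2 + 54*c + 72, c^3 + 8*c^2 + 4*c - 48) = c^2 + 10*c + 24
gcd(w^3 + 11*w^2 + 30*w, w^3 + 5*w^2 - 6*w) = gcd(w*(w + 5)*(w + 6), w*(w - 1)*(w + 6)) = w^2 + 6*w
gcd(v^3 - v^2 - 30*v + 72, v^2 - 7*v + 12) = v^2 - 7*v + 12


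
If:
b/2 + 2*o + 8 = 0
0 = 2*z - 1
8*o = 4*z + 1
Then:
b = -35/2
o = 3/8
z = 1/2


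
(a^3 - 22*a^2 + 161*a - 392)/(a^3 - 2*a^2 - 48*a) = (a^2 - 14*a + 49)/(a*(a + 6))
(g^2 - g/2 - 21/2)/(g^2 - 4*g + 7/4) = 2*(g + 3)/(2*g - 1)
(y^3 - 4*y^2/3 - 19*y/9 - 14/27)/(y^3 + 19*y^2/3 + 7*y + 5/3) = (9*y^2 - 15*y - 14)/(9*(y^2 + 6*y + 5))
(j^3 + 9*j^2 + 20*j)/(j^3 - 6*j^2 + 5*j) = (j^2 + 9*j + 20)/(j^2 - 6*j + 5)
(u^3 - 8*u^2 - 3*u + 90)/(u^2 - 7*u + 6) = (u^2 - 2*u - 15)/(u - 1)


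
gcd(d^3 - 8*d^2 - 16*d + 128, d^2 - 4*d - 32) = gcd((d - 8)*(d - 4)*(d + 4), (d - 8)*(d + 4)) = d^2 - 4*d - 32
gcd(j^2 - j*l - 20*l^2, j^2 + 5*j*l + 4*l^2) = j + 4*l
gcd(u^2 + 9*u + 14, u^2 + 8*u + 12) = u + 2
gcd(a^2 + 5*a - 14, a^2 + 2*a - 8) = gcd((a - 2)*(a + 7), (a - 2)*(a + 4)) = a - 2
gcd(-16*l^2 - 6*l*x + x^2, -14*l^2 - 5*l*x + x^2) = 2*l + x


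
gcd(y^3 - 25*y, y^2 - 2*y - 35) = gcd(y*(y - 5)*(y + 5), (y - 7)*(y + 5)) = y + 5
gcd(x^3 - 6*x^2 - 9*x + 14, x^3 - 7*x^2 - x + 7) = x^2 - 8*x + 7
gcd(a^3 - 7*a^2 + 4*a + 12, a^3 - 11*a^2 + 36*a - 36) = a^2 - 8*a + 12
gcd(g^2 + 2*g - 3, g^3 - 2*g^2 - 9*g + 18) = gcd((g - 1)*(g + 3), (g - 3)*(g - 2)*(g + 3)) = g + 3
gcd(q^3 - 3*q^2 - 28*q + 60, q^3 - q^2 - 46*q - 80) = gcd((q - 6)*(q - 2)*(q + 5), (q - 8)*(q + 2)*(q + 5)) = q + 5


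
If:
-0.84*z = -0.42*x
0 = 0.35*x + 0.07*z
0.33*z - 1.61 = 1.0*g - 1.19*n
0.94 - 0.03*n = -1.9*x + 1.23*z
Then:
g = 35.68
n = 31.33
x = 0.00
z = 0.00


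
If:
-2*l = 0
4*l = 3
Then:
No Solution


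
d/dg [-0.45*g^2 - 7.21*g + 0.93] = -0.9*g - 7.21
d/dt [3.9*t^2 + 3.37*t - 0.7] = 7.8*t + 3.37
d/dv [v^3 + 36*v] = 3*v^2 + 36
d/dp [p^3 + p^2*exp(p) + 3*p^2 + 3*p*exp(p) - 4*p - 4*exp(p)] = p^2*exp(p) + 3*p^2 + 5*p*exp(p) + 6*p - exp(p) - 4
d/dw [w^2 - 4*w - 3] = 2*w - 4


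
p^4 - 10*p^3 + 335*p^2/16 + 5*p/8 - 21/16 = (p - 7)*(p - 3)*(p - 1/4)*(p + 1/4)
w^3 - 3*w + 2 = (w - 1)^2*(w + 2)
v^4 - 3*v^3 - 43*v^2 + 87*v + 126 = (v - 7)*(v - 3)*(v + 1)*(v + 6)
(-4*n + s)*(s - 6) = -4*n*s + 24*n + s^2 - 6*s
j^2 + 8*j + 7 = (j + 1)*(j + 7)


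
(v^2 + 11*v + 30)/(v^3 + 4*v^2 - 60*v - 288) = (v + 5)/(v^2 - 2*v - 48)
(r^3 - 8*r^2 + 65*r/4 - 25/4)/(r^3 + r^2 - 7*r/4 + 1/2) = (2*r^2 - 15*r + 25)/(2*r^2 + 3*r - 2)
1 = 1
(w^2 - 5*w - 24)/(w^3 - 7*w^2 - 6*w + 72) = (w - 8)/(w^2 - 10*w + 24)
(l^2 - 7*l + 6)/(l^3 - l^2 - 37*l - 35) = (-l^2 + 7*l - 6)/(-l^3 + l^2 + 37*l + 35)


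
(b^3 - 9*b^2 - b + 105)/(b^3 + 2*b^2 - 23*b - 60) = (b - 7)/(b + 4)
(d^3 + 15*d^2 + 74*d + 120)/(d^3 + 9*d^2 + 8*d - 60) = (d + 4)/(d - 2)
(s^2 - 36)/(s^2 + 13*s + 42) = (s - 6)/(s + 7)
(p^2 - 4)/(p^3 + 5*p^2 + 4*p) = (p^2 - 4)/(p*(p^2 + 5*p + 4))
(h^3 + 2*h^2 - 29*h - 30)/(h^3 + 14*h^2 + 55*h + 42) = (h - 5)/(h + 7)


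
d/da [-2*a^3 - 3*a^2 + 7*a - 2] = -6*a^2 - 6*a + 7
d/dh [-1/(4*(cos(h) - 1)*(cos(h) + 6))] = -(2*cos(h) + 5)*sin(h)/(4*(cos(h) - 1)^2*(cos(h) + 6)^2)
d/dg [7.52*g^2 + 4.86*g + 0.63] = 15.04*g + 4.86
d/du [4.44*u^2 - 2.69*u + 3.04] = 8.88*u - 2.69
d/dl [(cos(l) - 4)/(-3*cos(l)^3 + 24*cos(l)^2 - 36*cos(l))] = 2*(-cos(l)^3 + 10*cos(l)^2 - 32*cos(l) + 24)*sin(l)/(3*(cos(l) - 6)^2*(cos(l) - 2)^2*cos(l)^2)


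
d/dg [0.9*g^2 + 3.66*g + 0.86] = 1.8*g + 3.66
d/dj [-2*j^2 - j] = -4*j - 1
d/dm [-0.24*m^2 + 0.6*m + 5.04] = 0.6 - 0.48*m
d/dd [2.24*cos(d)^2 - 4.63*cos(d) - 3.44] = (4.63 - 4.48*cos(d))*sin(d)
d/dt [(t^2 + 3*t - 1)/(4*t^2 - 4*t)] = (-t^2 + t/2 - 1/4)/(t^2*(t^2 - 2*t + 1))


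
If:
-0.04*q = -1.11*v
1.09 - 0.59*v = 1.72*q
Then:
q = 0.63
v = 0.02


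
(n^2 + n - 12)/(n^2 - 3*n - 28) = (n - 3)/(n - 7)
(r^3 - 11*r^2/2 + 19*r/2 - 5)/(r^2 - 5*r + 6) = (2*r^2 - 7*r + 5)/(2*(r - 3))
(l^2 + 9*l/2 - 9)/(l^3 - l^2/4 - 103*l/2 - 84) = 2*(2*l - 3)/(4*l^2 - 25*l - 56)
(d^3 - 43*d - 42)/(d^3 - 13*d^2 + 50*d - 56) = (d^2 + 7*d + 6)/(d^2 - 6*d + 8)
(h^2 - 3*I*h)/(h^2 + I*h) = (h - 3*I)/(h + I)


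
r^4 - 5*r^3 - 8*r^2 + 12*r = r*(r - 6)*(r - 1)*(r + 2)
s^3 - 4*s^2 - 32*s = s*(s - 8)*(s + 4)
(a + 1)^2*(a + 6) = a^3 + 8*a^2 + 13*a + 6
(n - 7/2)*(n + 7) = n^2 + 7*n/2 - 49/2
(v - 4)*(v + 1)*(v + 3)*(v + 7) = v^4 + 7*v^3 - 13*v^2 - 103*v - 84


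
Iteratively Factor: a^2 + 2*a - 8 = (a - 2)*(a + 4)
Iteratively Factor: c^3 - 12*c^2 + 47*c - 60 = (c - 4)*(c^2 - 8*c + 15) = (c - 4)*(c - 3)*(c - 5)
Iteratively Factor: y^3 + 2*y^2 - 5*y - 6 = (y + 3)*(y^2 - y - 2) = (y - 2)*(y + 3)*(y + 1)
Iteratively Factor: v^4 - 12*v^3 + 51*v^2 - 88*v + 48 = (v - 1)*(v^3 - 11*v^2 + 40*v - 48) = (v - 4)*(v - 1)*(v^2 - 7*v + 12) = (v - 4)*(v - 3)*(v - 1)*(v - 4)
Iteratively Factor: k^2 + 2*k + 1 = (k + 1)*(k + 1)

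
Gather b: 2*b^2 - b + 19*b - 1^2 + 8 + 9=2*b^2 + 18*b + 16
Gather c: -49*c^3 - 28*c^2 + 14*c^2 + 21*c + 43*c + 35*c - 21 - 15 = -49*c^3 - 14*c^2 + 99*c - 36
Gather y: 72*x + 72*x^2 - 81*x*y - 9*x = 72*x^2 - 81*x*y + 63*x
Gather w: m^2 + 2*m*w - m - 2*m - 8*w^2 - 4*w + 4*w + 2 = m^2 + 2*m*w - 3*m - 8*w^2 + 2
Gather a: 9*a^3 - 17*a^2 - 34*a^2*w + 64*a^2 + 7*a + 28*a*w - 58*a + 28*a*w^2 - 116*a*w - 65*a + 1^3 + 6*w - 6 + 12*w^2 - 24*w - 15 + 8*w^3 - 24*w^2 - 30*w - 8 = 9*a^3 + a^2*(47 - 34*w) + a*(28*w^2 - 88*w - 116) + 8*w^3 - 12*w^2 - 48*w - 28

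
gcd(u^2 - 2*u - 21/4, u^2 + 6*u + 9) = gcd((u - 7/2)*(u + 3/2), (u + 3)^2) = 1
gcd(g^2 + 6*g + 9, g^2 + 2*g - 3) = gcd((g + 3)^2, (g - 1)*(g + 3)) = g + 3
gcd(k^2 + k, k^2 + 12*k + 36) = 1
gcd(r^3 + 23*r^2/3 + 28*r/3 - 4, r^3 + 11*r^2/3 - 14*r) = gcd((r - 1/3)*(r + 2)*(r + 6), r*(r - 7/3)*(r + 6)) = r + 6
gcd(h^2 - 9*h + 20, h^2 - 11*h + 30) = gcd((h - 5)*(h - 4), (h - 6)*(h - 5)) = h - 5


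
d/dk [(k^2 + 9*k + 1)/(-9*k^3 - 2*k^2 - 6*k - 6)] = (9*k^4 + 162*k^3 + 39*k^2 - 8*k - 48)/(81*k^6 + 36*k^5 + 112*k^4 + 132*k^3 + 60*k^2 + 72*k + 36)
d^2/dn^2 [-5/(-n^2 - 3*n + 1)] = 10*(-n^2 - 3*n + (2*n + 3)^2 + 1)/(n^2 + 3*n - 1)^3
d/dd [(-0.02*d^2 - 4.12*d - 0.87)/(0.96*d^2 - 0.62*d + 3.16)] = (3.9676*d^2 + 1.544*d - 13.5586)/(0.9216*d^4 - 1.1904*d^3 + 6.4516*d^2 - 3.9184*d + 9.9856)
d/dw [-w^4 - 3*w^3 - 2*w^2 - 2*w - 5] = -4*w^3 - 9*w^2 - 4*w - 2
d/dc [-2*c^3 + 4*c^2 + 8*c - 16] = -6*c^2 + 8*c + 8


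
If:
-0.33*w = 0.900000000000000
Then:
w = -2.73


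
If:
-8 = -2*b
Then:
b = 4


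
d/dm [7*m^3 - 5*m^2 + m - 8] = 21*m^2 - 10*m + 1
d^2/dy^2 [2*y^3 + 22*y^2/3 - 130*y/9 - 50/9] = 12*y + 44/3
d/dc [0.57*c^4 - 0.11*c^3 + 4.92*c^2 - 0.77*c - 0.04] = 2.28*c^3 - 0.33*c^2 + 9.84*c - 0.77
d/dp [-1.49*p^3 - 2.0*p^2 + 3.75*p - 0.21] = -4.47*p^2 - 4.0*p + 3.75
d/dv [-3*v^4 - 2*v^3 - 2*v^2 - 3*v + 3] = -12*v^3 - 6*v^2 - 4*v - 3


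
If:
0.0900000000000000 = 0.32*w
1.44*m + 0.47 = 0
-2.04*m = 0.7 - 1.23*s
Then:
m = -0.33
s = 0.03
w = 0.28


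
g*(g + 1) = g^2 + g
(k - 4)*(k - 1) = k^2 - 5*k + 4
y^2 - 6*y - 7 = (y - 7)*(y + 1)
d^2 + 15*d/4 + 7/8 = (d + 1/4)*(d + 7/2)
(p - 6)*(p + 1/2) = p^2 - 11*p/2 - 3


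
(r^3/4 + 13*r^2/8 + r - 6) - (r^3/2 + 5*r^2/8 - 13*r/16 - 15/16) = -r^3/4 + r^2 + 29*r/16 - 81/16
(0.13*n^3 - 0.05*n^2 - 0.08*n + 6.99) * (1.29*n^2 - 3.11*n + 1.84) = 0.1677*n^5 - 0.4688*n^4 + 0.2915*n^3 + 9.1739*n^2 - 21.8861*n + 12.8616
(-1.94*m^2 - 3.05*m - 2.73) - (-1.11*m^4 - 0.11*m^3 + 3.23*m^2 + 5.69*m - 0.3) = 1.11*m^4 + 0.11*m^3 - 5.17*m^2 - 8.74*m - 2.43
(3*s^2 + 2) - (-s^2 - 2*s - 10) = 4*s^2 + 2*s + 12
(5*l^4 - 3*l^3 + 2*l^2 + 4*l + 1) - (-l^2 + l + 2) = 5*l^4 - 3*l^3 + 3*l^2 + 3*l - 1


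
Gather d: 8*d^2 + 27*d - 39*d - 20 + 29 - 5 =8*d^2 - 12*d + 4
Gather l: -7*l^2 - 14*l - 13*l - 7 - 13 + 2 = -7*l^2 - 27*l - 18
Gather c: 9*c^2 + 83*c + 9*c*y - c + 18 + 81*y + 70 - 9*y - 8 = 9*c^2 + c*(9*y + 82) + 72*y + 80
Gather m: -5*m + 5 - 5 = -5*m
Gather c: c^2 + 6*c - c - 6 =c^2 + 5*c - 6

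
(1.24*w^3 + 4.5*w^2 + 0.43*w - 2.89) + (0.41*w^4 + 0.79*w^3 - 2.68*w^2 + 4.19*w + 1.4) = 0.41*w^4 + 2.03*w^3 + 1.82*w^2 + 4.62*w - 1.49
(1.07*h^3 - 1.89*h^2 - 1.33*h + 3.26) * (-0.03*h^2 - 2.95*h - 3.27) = -0.0321*h^5 - 3.0998*h^4 + 2.1165*h^3 + 10.006*h^2 - 5.2679*h - 10.6602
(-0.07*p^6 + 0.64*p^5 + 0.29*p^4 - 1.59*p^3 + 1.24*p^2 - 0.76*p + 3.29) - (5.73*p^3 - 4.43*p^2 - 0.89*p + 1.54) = -0.07*p^6 + 0.64*p^5 + 0.29*p^4 - 7.32*p^3 + 5.67*p^2 + 0.13*p + 1.75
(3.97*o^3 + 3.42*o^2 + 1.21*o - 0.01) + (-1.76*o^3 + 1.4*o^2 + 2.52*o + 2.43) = 2.21*o^3 + 4.82*o^2 + 3.73*o + 2.42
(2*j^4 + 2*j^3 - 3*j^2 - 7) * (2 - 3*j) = -6*j^5 - 2*j^4 + 13*j^3 - 6*j^2 + 21*j - 14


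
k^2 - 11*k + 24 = (k - 8)*(k - 3)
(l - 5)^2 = l^2 - 10*l + 25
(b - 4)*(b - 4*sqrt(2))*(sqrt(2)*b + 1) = sqrt(2)*b^3 - 7*b^2 - 4*sqrt(2)*b^2 - 4*sqrt(2)*b + 28*b + 16*sqrt(2)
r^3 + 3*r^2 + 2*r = r*(r + 1)*(r + 2)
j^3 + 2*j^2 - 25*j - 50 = (j - 5)*(j + 2)*(j + 5)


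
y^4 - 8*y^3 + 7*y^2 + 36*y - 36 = (y - 6)*(y - 3)*(y - 1)*(y + 2)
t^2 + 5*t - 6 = (t - 1)*(t + 6)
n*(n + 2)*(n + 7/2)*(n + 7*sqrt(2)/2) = n^4 + 7*sqrt(2)*n^3/2 + 11*n^3/2 + 7*n^2 + 77*sqrt(2)*n^2/4 + 49*sqrt(2)*n/2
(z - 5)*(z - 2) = z^2 - 7*z + 10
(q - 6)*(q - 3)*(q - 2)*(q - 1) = q^4 - 12*q^3 + 47*q^2 - 72*q + 36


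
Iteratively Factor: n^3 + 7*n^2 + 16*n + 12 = (n + 3)*(n^2 + 4*n + 4) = (n + 2)*(n + 3)*(n + 2)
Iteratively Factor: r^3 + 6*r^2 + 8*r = (r + 4)*(r^2 + 2*r) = (r + 2)*(r + 4)*(r)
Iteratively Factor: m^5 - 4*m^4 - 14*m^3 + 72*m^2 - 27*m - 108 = (m + 1)*(m^4 - 5*m^3 - 9*m^2 + 81*m - 108) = (m - 3)*(m + 1)*(m^3 - 2*m^2 - 15*m + 36) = (m - 3)^2*(m + 1)*(m^2 + m - 12) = (m - 3)^3*(m + 1)*(m + 4)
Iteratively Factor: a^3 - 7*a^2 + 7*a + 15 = (a - 5)*(a^2 - 2*a - 3) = (a - 5)*(a + 1)*(a - 3)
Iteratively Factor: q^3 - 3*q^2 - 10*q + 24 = (q + 3)*(q^2 - 6*q + 8) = (q - 2)*(q + 3)*(q - 4)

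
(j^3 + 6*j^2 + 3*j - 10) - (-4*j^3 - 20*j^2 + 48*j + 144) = 5*j^3 + 26*j^2 - 45*j - 154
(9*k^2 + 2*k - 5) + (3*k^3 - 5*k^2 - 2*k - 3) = 3*k^3 + 4*k^2 - 8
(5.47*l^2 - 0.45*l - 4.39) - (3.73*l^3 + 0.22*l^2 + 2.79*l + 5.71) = -3.73*l^3 + 5.25*l^2 - 3.24*l - 10.1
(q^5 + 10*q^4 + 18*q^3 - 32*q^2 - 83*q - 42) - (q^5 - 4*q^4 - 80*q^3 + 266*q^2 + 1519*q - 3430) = 14*q^4 + 98*q^3 - 298*q^2 - 1602*q + 3388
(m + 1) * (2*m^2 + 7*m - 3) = 2*m^3 + 9*m^2 + 4*m - 3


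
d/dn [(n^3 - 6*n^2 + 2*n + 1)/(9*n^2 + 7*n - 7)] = (9*n^4 + 14*n^3 - 81*n^2 + 66*n - 21)/(81*n^4 + 126*n^3 - 77*n^2 - 98*n + 49)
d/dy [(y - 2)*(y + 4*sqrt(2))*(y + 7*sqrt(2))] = 3*y^2 - 4*y + 22*sqrt(2)*y - 22*sqrt(2) + 56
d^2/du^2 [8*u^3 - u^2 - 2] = 48*u - 2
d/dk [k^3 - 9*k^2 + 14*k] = 3*k^2 - 18*k + 14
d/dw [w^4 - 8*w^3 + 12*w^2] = 4*w*(w^2 - 6*w + 6)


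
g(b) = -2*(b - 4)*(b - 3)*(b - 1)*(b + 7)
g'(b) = -2*(b - 4)*(b - 3)*(b - 1) - 2*(b - 4)*(b - 3)*(b + 7) - 2*(b - 4)*(b - 1)*(b + 7) - 2*(b - 3)*(b - 1)*(b + 7) = -8*b^3 + 6*b^2 + 148*b - 242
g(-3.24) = 1440.48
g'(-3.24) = -386.44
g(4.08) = -5.90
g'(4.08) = -81.62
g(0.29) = 104.08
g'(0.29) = -198.77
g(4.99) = -188.50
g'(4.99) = -348.09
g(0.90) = 10.29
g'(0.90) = -109.77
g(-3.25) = 1444.34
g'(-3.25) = -385.00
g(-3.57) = 1559.20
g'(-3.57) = -329.90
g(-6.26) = 1020.84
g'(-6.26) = 1029.16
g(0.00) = 168.00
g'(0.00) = -242.00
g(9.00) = -7680.00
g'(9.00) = -4256.00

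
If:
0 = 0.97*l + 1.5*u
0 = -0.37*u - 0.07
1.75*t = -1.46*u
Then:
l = 0.29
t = 0.16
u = -0.19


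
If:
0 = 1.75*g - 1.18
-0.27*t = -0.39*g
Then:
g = 0.67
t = 0.97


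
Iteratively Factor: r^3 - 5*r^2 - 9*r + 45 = (r - 3)*(r^2 - 2*r - 15) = (r - 3)*(r + 3)*(r - 5)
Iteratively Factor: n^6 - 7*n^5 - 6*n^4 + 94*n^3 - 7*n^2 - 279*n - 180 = (n + 3)*(n^5 - 10*n^4 + 24*n^3 + 22*n^2 - 73*n - 60) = (n - 3)*(n + 3)*(n^4 - 7*n^3 + 3*n^2 + 31*n + 20) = (n - 3)*(n + 1)*(n + 3)*(n^3 - 8*n^2 + 11*n + 20) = (n - 5)*(n - 3)*(n + 1)*(n + 3)*(n^2 - 3*n - 4) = (n - 5)*(n - 3)*(n + 1)^2*(n + 3)*(n - 4)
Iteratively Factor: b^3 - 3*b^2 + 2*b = (b - 1)*(b^2 - 2*b) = b*(b - 1)*(b - 2)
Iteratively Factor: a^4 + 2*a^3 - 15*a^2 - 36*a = (a - 4)*(a^3 + 6*a^2 + 9*a) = a*(a - 4)*(a^2 + 6*a + 9) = a*(a - 4)*(a + 3)*(a + 3)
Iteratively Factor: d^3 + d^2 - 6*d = (d - 2)*(d^2 + 3*d) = d*(d - 2)*(d + 3)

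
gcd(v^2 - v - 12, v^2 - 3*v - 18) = v + 3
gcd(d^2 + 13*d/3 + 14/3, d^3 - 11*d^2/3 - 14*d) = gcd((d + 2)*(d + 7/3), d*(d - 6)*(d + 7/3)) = d + 7/3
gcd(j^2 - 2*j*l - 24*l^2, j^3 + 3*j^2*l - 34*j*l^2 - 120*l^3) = j^2 - 2*j*l - 24*l^2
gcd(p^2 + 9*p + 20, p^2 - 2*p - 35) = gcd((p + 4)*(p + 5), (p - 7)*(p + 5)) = p + 5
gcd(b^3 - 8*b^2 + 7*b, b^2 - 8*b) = b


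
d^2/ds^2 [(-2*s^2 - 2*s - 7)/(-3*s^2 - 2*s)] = 2*(6*s^3 + 189*s^2 + 126*s + 28)/(s^3*(27*s^3 + 54*s^2 + 36*s + 8))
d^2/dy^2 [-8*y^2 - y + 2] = -16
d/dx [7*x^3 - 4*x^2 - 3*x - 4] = 21*x^2 - 8*x - 3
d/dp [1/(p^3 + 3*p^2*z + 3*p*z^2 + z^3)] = -3/(p^4 + 4*p^3*z + 6*p^2*z^2 + 4*p*z^3 + z^4)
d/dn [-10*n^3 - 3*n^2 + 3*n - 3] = -30*n^2 - 6*n + 3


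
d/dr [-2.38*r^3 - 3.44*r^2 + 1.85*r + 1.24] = -7.14*r^2 - 6.88*r + 1.85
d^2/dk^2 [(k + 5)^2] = 2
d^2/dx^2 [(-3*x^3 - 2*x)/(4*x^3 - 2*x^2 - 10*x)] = (-6*x^3 - 114*x^2 + 12*x - 97)/(8*x^6 - 12*x^5 - 54*x^4 + 59*x^3 + 135*x^2 - 75*x - 125)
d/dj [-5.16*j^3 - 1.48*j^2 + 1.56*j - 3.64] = -15.48*j^2 - 2.96*j + 1.56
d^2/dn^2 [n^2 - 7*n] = 2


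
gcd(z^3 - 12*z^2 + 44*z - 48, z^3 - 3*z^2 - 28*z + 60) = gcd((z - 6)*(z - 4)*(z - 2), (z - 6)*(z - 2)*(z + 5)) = z^2 - 8*z + 12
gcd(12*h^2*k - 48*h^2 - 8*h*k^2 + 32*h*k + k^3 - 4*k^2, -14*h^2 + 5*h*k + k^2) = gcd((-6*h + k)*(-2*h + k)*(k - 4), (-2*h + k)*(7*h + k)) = 2*h - k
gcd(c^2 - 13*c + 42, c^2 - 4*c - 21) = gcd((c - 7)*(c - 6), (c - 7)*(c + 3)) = c - 7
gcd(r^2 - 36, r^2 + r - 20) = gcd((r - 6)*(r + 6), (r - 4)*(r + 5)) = 1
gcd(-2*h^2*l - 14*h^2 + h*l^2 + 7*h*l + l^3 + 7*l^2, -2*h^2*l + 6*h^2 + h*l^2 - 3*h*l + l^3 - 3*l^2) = 2*h^2 - h*l - l^2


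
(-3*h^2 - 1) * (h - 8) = -3*h^3 + 24*h^2 - h + 8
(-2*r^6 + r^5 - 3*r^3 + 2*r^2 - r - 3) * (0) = 0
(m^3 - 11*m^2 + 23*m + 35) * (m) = m^4 - 11*m^3 + 23*m^2 + 35*m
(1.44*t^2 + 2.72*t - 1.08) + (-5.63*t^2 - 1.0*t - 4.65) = -4.19*t^2 + 1.72*t - 5.73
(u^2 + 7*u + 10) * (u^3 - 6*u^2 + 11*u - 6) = u^5 + u^4 - 21*u^3 + 11*u^2 + 68*u - 60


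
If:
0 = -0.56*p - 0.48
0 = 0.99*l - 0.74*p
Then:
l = -0.64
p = -0.86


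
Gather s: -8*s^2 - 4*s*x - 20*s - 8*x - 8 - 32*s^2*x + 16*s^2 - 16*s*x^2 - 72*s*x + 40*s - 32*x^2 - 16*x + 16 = s^2*(8 - 32*x) + s*(-16*x^2 - 76*x + 20) - 32*x^2 - 24*x + 8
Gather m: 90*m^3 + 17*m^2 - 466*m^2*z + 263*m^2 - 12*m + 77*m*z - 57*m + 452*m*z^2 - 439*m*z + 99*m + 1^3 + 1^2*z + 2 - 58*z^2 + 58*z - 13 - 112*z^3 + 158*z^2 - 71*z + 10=90*m^3 + m^2*(280 - 466*z) + m*(452*z^2 - 362*z + 30) - 112*z^3 + 100*z^2 - 12*z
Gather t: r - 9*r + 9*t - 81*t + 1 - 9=-8*r - 72*t - 8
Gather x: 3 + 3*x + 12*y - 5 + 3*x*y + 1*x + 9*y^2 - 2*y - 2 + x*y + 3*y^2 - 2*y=x*(4*y + 4) + 12*y^2 + 8*y - 4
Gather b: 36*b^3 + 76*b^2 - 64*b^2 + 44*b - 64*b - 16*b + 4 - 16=36*b^3 + 12*b^2 - 36*b - 12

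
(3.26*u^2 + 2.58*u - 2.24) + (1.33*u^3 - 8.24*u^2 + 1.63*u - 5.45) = 1.33*u^3 - 4.98*u^2 + 4.21*u - 7.69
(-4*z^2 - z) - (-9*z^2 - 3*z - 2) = 5*z^2 + 2*z + 2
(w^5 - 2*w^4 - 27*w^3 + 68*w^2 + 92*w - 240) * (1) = w^5 - 2*w^4 - 27*w^3 + 68*w^2 + 92*w - 240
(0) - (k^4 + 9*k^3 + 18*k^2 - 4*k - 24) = -k^4 - 9*k^3 - 18*k^2 + 4*k + 24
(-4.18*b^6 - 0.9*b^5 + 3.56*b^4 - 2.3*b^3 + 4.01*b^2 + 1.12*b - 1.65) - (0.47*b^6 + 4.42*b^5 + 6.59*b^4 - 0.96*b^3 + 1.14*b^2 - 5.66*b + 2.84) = -4.65*b^6 - 5.32*b^5 - 3.03*b^4 - 1.34*b^3 + 2.87*b^2 + 6.78*b - 4.49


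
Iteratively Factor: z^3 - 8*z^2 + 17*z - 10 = (z - 5)*(z^2 - 3*z + 2) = (z - 5)*(z - 1)*(z - 2)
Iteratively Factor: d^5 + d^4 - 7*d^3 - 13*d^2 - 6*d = (d + 1)*(d^4 - 7*d^2 - 6*d) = (d - 3)*(d + 1)*(d^3 + 3*d^2 + 2*d) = d*(d - 3)*(d + 1)*(d^2 + 3*d + 2) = d*(d - 3)*(d + 1)*(d + 2)*(d + 1)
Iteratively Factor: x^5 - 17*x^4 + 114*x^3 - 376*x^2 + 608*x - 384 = (x - 4)*(x^4 - 13*x^3 + 62*x^2 - 128*x + 96) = (x - 4)*(x - 2)*(x^3 - 11*x^2 + 40*x - 48) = (x - 4)^2*(x - 2)*(x^2 - 7*x + 12) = (x - 4)^3*(x - 2)*(x - 3)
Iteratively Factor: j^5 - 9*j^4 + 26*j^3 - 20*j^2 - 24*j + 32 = (j + 1)*(j^4 - 10*j^3 + 36*j^2 - 56*j + 32) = (j - 2)*(j + 1)*(j^3 - 8*j^2 + 20*j - 16) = (j - 4)*(j - 2)*(j + 1)*(j^2 - 4*j + 4) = (j - 4)*(j - 2)^2*(j + 1)*(j - 2)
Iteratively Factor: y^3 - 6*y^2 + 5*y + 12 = (y + 1)*(y^2 - 7*y + 12) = (y - 4)*(y + 1)*(y - 3)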